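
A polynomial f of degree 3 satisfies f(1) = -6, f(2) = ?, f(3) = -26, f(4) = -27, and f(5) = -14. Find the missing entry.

The 4 known points determine the degree-3 polynomial uniquely.
Write f(x) = ax^3 + bx^2 + cx + d. Substituting each data point gives a linear system:
  a + b + c + d = -6
  27a + 9b + 3c + d = -26
  64a + 16b + 4c + d = -27
  125a + 25b + 5c + d = -14
Solving the system yields a = 1, b = -5, c = -3, d = 1.
So f(x) = x^3 - 5x^2 - 3x + 1.
Then f(2) = -17.

-17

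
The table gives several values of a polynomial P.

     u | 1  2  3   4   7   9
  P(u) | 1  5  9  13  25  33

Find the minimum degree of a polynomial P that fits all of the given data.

1

Divided differences on the nodes 1, 2, 3, 4, 7, 9:
  order 0: 1  5  9  13  25  33
  order 1: 4  4  4  4  4
  order 2: 0  0  0  0
  order 3: 0  0  0
  order 4: 0  0
  order 5: 0
The order-1 divided differences are all 4 (nonzero) and every higher order vanishes, so the data lies on a polynomial of degree exactly 1.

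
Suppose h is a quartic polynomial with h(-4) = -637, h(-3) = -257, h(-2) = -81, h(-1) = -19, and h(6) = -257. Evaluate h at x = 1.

Using the Lagrange interpolation formula with nodes -4, -3, -2, -1, 6:
  L_0(x) = (x + 3)(x + 2)(x + 1)(x - 6) / 60
  L_1(x) = (x + 4)(x + 2)(x + 1)(x - 6) / -18
  L_2(x) = (x + 4)(x + 3)(x + 1)(x - 6) / 16
  L_3(x) = (x + 4)(x + 3)(x + 2)(x - 6) / -42
  L_4(x) = (x + 4)(x + 3)(x + 2)(x + 1) / 5040
Then h(x) = -637·L_0(x) - 257·L_1(x) - 81·L_2(x) - 19·L_3(x) - 257·L_4(x).
Expanding and collecting terms gives h(x) = -x^4 + 5x^3 - 2x^2 + 6x - 5.
Evaluating at x = 1: h(1) = 3.

3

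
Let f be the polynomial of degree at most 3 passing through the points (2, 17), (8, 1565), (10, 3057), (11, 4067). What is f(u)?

Write f(u) = au^3 + bu^2 + cu + d. Substituting each data point gives a linear system:
  8a + 4b + 2c + d = 17
  512a + 64b + 8c + d = 1565
  1000a + 100b + 10c + d = 3057
  1331a + 121b + 11c + d = 4067
Solving the system yields a = 3, b = 1, c = -4, d = -3.
So f(u) = 3u^3 + u^2 - 4u - 3.
Check: f(11) = 4067. ✓

f(u) = 3u^3 + u^2 - 4u - 3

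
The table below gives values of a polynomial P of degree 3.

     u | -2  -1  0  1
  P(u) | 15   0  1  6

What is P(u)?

Using the Lagrange interpolation formula with nodes -2, -1, 0, 1:
  L_0(u) = (u + 1)u(u - 1) / -6
  L_1(u) = (u + 2)u(u - 1) / 2
  L_2(u) = (u + 2)(u + 1)(u - 1) / -2
  L_3(u) = (u + 2)(u + 1)u / 6
Then P(u) = 15·L_0(u) + 0·L_1(u) + 1·L_2(u) + 6·L_3(u).
Expanding and collecting terms gives P(u) = -2u^3 + 2u^2 + 5u + 1.
Check: P(0) = 1. ✓

P(u) = -2u^3 + 2u^2 + 5u + 1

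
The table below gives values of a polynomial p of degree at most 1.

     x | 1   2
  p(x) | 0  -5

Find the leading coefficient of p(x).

-5

Write p(x) = ax + b. Substituting each data point gives a linear system:
  a + b = 0
  2a + b = -5
Solving the system yields a = -5, b = 5.
So p(x) = -5x + 5.
The leading coefficient is -5.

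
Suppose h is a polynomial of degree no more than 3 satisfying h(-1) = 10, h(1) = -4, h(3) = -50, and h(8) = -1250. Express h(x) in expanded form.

h(x) = -3x^3 + 5x^2 - 4x - 2

Write h(x) = ax^3 + bx^2 + cx + d. Substituting each data point gives a linear system:
  -a + b - c + d = 10
  a + b + c + d = -4
  27a + 9b + 3c + d = -50
  512a + 64b + 8c + d = -1250
Solving the system yields a = -3, b = 5, c = -4, d = -2.
So h(x) = -3x^3 + 5x^2 - 4x - 2.
Check: h(-1) = 10. ✓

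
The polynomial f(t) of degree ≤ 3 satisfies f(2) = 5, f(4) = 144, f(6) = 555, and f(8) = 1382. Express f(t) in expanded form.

f(t) = 3t^3 - 2t^2 - (5/2)t - 6

Write f(t) = at^3 + bt^2 + ct + d. Substituting each data point gives a linear system:
  8a + 4b + 2c + d = 5
  64a + 16b + 4c + d = 144
  216a + 36b + 6c + d = 555
  512a + 64b + 8c + d = 1382
Solving the system yields a = 3, b = -2, c = -5/2, d = -6.
So f(t) = 3t³ - 2t² - (5/2)t - 6.
Check: f(8) = 1382. ✓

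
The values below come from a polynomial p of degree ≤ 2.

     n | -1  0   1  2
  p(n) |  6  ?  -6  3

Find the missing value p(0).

The 3 known points determine the degree-2 polynomial uniquely.
Write p(n) = an^2 + bn + c. Substituting each data point gives a linear system:
  a - b + c = 6
  a + b + c = -6
  4a + 2b + c = 3
Solving the system yields a = 5, b = -6, c = -5.
So p(n) = 5n² - 6n - 5.
Then p(0) = -5.

-5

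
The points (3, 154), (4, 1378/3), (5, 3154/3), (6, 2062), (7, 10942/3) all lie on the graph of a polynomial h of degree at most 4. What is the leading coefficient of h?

Write h(x) = ax^4 + bx^3 + cx^2 + dx + e. Substituting each data point gives a linear system:
  81a + 27b + 9c + 3d + e = 154
  256a + 64b + 16c + 4d + e = 1378/3
  625a + 125b + 25c + 5d + e = 3154/3
  1296a + 216b + 36c + 6d + e = 2062
  2401a + 343b + 49c + 7d + e = 10942/3
Solving the system yields a = 1, b = 4, c = -5/3, d = -6, e = -2.
So h(x) = x^4 + 4x^3 - (5/3)x^2 - 6x - 2.
The leading coefficient is 1.

1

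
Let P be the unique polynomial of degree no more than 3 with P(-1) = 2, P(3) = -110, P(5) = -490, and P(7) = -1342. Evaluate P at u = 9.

Write P(u) = au^3 + bu^2 + cu + d. Substituting each data point gives a linear system:
  -a + b - c + d = 2
  27a + 9b + 3c + d = -110
  125a + 25b + 5c + d = -490
  343a + 49b + 7c + d = -1342
Solving the system yields a = -4, b = 1, c = -2, d = -5.
So P(u) = -4u^3 + u^2 - 2u - 5.
Then P(9) = -2858.

-2858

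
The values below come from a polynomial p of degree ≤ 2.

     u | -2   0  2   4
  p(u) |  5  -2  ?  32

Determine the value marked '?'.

7

The 3 known points determine the degree-2 polynomial uniquely.
Write p(u) = au^2 + bu + c. Substituting each data point gives a linear system:
  4a - 2b + c = 5
  c = -2
  16a + 4b + c = 32
Solving the system yields a = 2, b = 1/2, c = -2.
So p(u) = 2u² + (1/2)u - 2.
Then p(2) = 7.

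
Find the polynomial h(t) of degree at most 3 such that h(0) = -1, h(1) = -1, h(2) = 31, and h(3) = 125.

Write h(t) = at^3 + bt^2 + ct + d. Substituting each data point gives a linear system:
  d = -1
  a + b + c + d = -1
  8a + 4b + 2c + d = 31
  27a + 9b + 3c + d = 125
Solving the system yields a = 5, b = 1, c = -6, d = -1.
So h(t) = 5t³ + t² - 6t - 1.
Check: h(3) = 125. ✓

h(t) = 5t^3 + t^2 - 6t - 1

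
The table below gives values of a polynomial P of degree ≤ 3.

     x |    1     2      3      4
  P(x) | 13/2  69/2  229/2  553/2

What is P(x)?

P(x) = 5x^3 - 4x^2 + 5x + 1/2

Write P(x) = ax^3 + bx^2 + cx + d. Substituting each data point gives a linear system:
  a + b + c + d = 13/2
  8a + 4b + 2c + d = 69/2
  27a + 9b + 3c + d = 229/2
  64a + 16b + 4c + d = 553/2
Solving the system yields a = 5, b = -4, c = 5, d = 1/2.
So P(x) = 5x³ - 4x² + 5x + 1/2.
Check: P(2) = 69/2. ✓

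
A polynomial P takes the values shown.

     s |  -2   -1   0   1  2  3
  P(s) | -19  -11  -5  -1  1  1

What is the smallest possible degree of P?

Forward differences of the values at s = -2, -1, 0, 1, 2, 3:
  P  : -19  -11  -5  -1  1  1
  Δ  : 8  6  4  2  0
  Δ^2: -2  -2  -2  -2
  Δ^3: 0  0  0
  Δ^4: 0  0
  Δ^5: 0
The second differences are constant (-2) and nonzero, while all higher differences vanish, so the minimal degree is 2.

2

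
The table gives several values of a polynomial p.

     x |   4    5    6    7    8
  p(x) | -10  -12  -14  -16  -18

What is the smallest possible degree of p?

Forward differences of the values at x = 4, 5, 6, 7, 8:
  p  : -10  -12  -14  -16  -18
  Δ  : -2  -2  -2  -2
  Δ^2: 0  0  0
  Δ^3: 0  0
  Δ^4: 0
The first differences are constant (-2) and nonzero, while all higher differences vanish, so the minimal degree is 1.

1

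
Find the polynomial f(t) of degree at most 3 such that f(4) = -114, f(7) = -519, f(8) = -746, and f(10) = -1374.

Using the Lagrange interpolation formula with nodes 4, 7, 8, 10:
  L_0(t) = (t - 7)(t - 8)(t - 10) / -72
  L_1(t) = (t - 4)(t - 8)(t - 10) / 9
  L_2(t) = (t - 4)(t - 7)(t - 10) / -8
  L_3(t) = (t - 4)(t - 7)(t - 8) / 36
Then f(t) = -114·L_0(t) - 519·L_1(t) - 746·L_2(t) - 1374·L_3(t).
Expanding and collecting terms gives f(t) = -t^3 - 4t^2 + 2t + 6.
Check: f(4) = -114. ✓

f(t) = -t^3 - 4t^2 + 2t + 6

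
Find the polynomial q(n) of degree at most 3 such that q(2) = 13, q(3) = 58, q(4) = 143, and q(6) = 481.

q(n) = 2n^3 + 2n^2 - 3n - 5

Write q(n) = an^3 + bn^2 + cn + d. Substituting each data point gives a linear system:
  8a + 4b + 2c + d = 13
  27a + 9b + 3c + d = 58
  64a + 16b + 4c + d = 143
  216a + 36b + 6c + d = 481
Solving the system yields a = 2, b = 2, c = -3, d = -5.
So q(n) = 2n³ + 2n² - 3n - 5.
Check: q(2) = 13. ✓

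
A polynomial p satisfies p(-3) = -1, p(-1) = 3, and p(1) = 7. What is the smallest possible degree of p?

Forward differences of the values at s = -3, -1, 1:
  p  : -1  3  7
  Δ  : 4  4
  Δ^2: 0
The first differences are constant (4) and nonzero, while all higher differences vanish, so the minimal degree is 1.

1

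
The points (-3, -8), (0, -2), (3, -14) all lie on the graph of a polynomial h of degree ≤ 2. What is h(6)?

-44

Forward differences of the values at t = -3, 0, 3:
  h  : -8  -2  -14
  Δ  : 6  -12
  Δ^2: -18
The second differences are constant, confirming degree 2.
Interpolating (Newton forward form) and evaluating at t = 6 gives h(6) = -44.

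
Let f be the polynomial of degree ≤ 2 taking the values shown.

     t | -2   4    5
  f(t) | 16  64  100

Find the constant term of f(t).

0

Write f(t) = at^2 + bt + c. Substituting each data point gives a linear system:
  4a - 2b + c = 16
  16a + 4b + c = 64
  25a + 5b + c = 100
Solving the system yields a = 4, b = 0, c = 0.
So f(t) = 4t².
The constant term is 0.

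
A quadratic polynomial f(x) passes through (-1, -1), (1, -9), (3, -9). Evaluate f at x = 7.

Using the Lagrange interpolation formula with nodes -1, 1, 3:
  L_0(x) = (x - 1)(x - 3) / 8
  L_1(x) = (x + 1)(x - 3) / -4
  L_2(x) = (x + 1)(x - 1) / 8
Then f(x) = -1·L_0(x) - 9·L_1(x) - 9·L_2(x).
Expanding and collecting terms gives f(x) = x^2 - 4x - 6.
Evaluating at x = 7: f(7) = 15.

15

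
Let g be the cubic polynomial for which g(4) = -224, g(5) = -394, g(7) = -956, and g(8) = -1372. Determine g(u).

g(u) = -2u^3 - 5u^2 - 3u - 4

Write g(u) = au^3 + bu^2 + cu + d. Substituting each data point gives a linear system:
  64a + 16b + 4c + d = -224
  125a + 25b + 5c + d = -394
  343a + 49b + 7c + d = -956
  512a + 64b + 8c + d = -1372
Solving the system yields a = -2, b = -5, c = -3, d = -4.
So g(u) = -2u^3 - 5u^2 - 3u - 4.
Check: g(8) = -1372. ✓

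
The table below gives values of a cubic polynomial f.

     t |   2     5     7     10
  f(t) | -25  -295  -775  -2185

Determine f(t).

Write f(t) = at^3 + bt^2 + ct + d. Substituting each data point gives a linear system:
  8a + 4b + 2c + d = -25
  125a + 25b + 5c + d = -295
  343a + 49b + 7c + d = -775
  1000a + 100b + 10c + d = -2185
Solving the system yields a = -2, b = -2, c = 2, d = -5.
So f(t) = -2t^3 - 2t^2 + 2t - 5.
Check: f(7) = -775. ✓

f(t) = -2t^3 - 2t^2 + 2t - 5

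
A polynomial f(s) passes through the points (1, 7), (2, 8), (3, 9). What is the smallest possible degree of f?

Forward differences of the values at s = 1, 2, 3:
  f  : 7  8  9
  Δ  : 1  1
  Δ^2: 0
The first differences are constant (1) and nonzero, while all higher differences vanish, so the minimal degree is 1.

1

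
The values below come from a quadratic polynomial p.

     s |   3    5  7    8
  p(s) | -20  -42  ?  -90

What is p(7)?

The 3 known points determine the degree-2 polynomial uniquely.
Write p(s) = as^2 + bs + c. Substituting each data point gives a linear system:
  9a + 3b + c = -20
  25a + 5b + c = -42
  64a + 8b + c = -90
Solving the system yields a = -1, b = -3, c = -2.
So p(s) = -s^2 - 3s - 2.
Then p(7) = -72.

-72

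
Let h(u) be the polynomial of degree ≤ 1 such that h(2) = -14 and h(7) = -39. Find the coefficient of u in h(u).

Write h(u) = au + b. Substituting each data point gives a linear system:
  2a + b = -14
  7a + b = -39
Solving the system yields a = -5, b = -4.
So h(u) = -5u - 4.
The leading coefficient is -5.

-5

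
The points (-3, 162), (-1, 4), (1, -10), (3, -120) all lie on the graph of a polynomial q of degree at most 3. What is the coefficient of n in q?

Write q(n) = an^3 + bn^2 + cn + d. Substituting each data point gives a linear system:
  -27a + 9b - 3c + d = 162
  -a + b - c + d = 4
  a + b + c + d = -10
  27a + 9b + 3c + d = -120
Solving the system yields a = -5, b = 3, c = -2, d = -6.
So q(n) = -5n^3 + 3n^2 - 2n - 6.
The coefficient of n is -2.

-2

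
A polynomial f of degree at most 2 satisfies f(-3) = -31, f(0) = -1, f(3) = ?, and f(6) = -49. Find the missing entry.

On equispaced nodes a degree-2 polynomial has vanishing third forward difference, so
  - f(-3) + 3·f(0) - 3·f(3) + f(6) = 0.
Substituting the known values and solving for f(3):
  -3·f(3) = 21
  f(3) = -7.

-7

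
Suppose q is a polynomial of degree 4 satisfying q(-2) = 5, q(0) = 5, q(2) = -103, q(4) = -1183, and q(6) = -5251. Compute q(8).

-15475

Forward differences of the values at t = -2, 0, 2, 4, 6:
  q  : 5  5  -103  -1183  -5251
  Δ  : 0  -108  -1080  -4068
  Δ^2: -108  -972  -2988
  Δ^3: -864  -2016
  Δ^4: -1152
The fourth differences are constant, confirming degree 4.
Interpolating (Newton forward form) and evaluating at t = 8 gives q(8) = -15475.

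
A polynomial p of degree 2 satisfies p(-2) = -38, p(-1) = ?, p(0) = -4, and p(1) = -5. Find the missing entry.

On equispaced nodes a degree-2 polynomial has vanishing third forward difference, so
  - p(-2) + 3·p(-1) - 3·p(0) + p(1) = 0.
Substituting the known values and solving for p(-1):
  3·p(-1) = -45
  p(-1) = -15.

-15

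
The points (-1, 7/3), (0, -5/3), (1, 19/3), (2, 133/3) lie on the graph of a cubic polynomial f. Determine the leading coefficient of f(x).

3

Write f(x) = ax^3 + bx^2 + cx + d. Substituting each data point gives a linear system:
  -a + b - c + d = 7/3
  d = -5/3
  a + b + c + d = 19/3
  8a + 4b + 2c + d = 133/3
Solving the system yields a = 3, b = 6, c = -1, d = -5/3.
So f(x) = 3x^3 + 6x^2 - x - 5/3.
The leading coefficient is 3.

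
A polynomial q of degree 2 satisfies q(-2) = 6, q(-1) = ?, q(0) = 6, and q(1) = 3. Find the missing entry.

The 3 known points determine the degree-2 polynomial uniquely.
Write q(t) = at^2 + bt + c. Substituting each data point gives a linear system:
  4a - 2b + c = 6
  c = 6
  a + b + c = 3
Solving the system yields a = -1, b = -2, c = 6.
So q(t) = -t^2 - 2t + 6.
Then q(-1) = 7.

7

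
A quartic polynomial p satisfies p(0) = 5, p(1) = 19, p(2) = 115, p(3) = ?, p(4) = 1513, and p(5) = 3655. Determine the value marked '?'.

497

On equispaced nodes a degree-4 polynomial has vanishing fifth forward difference, so
  - p(0) + 5·p(1) - 10·p(2) + 10·p(3) - 5·p(4) + p(5) = 0.
Substituting the known values and solving for p(3):
  10·p(3) = 4970
  p(3) = 497.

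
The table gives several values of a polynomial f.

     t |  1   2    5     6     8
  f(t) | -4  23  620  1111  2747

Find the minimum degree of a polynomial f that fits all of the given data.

3

Divided differences on the nodes 1, 2, 5, 6, 8:
  order 0: -4  23  620  1111  2747
  order 1: 27  199  491  818
  order 2: 43  73  109
  order 3: 6  6
  order 4: 0
The order-3 divided differences are all 6 (nonzero) and every higher order vanishes, so the data lies on a polynomial of degree exactly 3.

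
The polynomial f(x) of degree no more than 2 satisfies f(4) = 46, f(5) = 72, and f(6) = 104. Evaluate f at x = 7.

142

Using the Lagrange interpolation formula with nodes 4, 5, 6:
  L_0(x) = (x - 5)(x - 6) / 2
  L_1(x) = (x - 4)(x - 6) / -1
  L_2(x) = (x - 4)(x - 5) / 2
Then f(x) = 46·L_0(x) + 72·L_1(x) + 104·L_2(x).
Expanding and collecting terms gives f(x) = 3x² - x + 2.
Evaluating at x = 7: f(7) = 142.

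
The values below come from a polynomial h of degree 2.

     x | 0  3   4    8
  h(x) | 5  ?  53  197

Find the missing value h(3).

32

The 3 known points determine the degree-2 polynomial uniquely.
Write h(x) = ax^2 + bx + c. Substituting each data point gives a linear system:
  c = 5
  16a + 4b + c = 53
  64a + 8b + c = 197
Solving the system yields a = 3, b = 0, c = 5.
So h(x) = 3x^2 + 5.
Then h(3) = 32.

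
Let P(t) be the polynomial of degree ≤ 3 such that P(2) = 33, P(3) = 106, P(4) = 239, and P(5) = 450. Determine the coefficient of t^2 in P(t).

Write P(t) = at^3 + bt^2 + ct + d. Substituting each data point gives a linear system:
  8a + 4b + 2c + d = 33
  27a + 9b + 3c + d = 106
  64a + 16b + 4c + d = 239
  125a + 25b + 5c + d = 450
Solving the system yields a = 3, b = 3, c = 1, d = -5.
So P(t) = 3t^3 + 3t^2 + t - 5.
The coefficient of t^2 is 3.

3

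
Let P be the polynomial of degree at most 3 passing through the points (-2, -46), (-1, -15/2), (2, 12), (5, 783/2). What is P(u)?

P(u) = 4u^3 - 4u^2 - (3/2)u - 1

Using the Lagrange interpolation formula with nodes -2, -1, 2, 5:
  L_0(u) = (u + 1)(u - 2)(u - 5) / -28
  L_1(u) = (u + 2)(u - 2)(u - 5) / 18
  L_2(u) = (u + 2)(u + 1)(u - 5) / -36
  L_3(u) = (u + 2)(u + 1)(u - 2) / 126
Then P(u) = -46·L_0(u) - 15/2·L_1(u) + 12·L_2(u) + 783/2·L_3(u).
Expanding and collecting terms gives P(u) = 4u^3 - 4u^2 - (3/2)u - 1.
Check: P(-2) = -46. ✓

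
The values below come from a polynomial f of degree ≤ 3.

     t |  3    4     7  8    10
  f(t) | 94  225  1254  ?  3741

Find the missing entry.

1889

The 4 known points determine the degree-3 polynomial uniquely.
Write f(t) = at^3 + bt^2 + ct + d. Substituting each data point gives a linear system:
  27a + 9b + 3c + d = 94
  64a + 16b + 4c + d = 225
  343a + 49b + 7c + d = 1254
  1000a + 100b + 10c + d = 3741
Solving the system yields a = 4, b = -3, c = 4, d = 1.
So f(t) = 4t³ - 3t² + 4t + 1.
Then f(8) = 1889.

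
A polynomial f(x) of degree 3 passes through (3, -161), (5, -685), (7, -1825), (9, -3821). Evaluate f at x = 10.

-5215

Using the Lagrange interpolation formula with nodes 3, 5, 7, 9:
  L_0(x) = (x - 5)(x - 7)(x - 9) / -48
  L_1(x) = (x - 3)(x - 7)(x - 9) / 16
  L_2(x) = (x - 3)(x - 5)(x - 9) / -16
  L_3(x) = (x - 3)(x - 5)(x - 7) / 48
Then f(x) = -161·L_0(x) - 685·L_1(x) - 1825·L_2(x) - 3821·L_3(x).
Expanding and collecting terms gives f(x) = -5x³ - 2x² - x - 5.
Evaluating at x = 10: f(10) = -5215.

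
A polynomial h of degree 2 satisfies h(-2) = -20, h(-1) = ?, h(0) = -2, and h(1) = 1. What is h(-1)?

On equispaced nodes a degree-2 polynomial has vanishing third forward difference, so
  - h(-2) + 3·h(-1) - 3·h(0) + h(1) = 0.
Substituting the known values and solving for h(-1):
  3·h(-1) = -27
  h(-1) = -9.

-9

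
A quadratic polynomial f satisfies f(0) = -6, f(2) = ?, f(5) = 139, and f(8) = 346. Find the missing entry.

The 3 known points determine the degree-2 polynomial uniquely.
Write f(t) = at^2 + bt + c. Substituting each data point gives a linear system:
  c = -6
  25a + 5b + c = 139
  64a + 8b + c = 346
Solving the system yields a = 5, b = 4, c = -6.
So f(t) = 5t^2 + 4t - 6.
Then f(2) = 22.

22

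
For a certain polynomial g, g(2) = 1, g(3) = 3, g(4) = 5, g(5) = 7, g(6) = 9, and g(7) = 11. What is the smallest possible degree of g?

1

Forward differences of the values at t = 2, 3, 4, 5, 6, 7:
  g  : 1  3  5  7  9  11
  Δ  : 2  2  2  2  2
  Δ^2: 0  0  0  0
  Δ^3: 0  0  0
  Δ^4: 0  0
  Δ^5: 0
The first differences are constant (2) and nonzero, while all higher differences vanish, so the minimal degree is 1.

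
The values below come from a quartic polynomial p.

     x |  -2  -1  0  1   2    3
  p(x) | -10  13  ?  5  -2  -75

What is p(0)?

6

The 5 known points determine the degree-4 polynomial uniquely.
Write p(x) = ax^4 + bx^3 + cx^2 + dx + e. Substituting each data point gives a linear system:
  16a - 8b + 4c - 2d + e = -10
  a - b + c - d + e = 13
  a + b + c + d + e = 5
  16a + 8b + 4c + 2d + e = -2
  81a + 27b + 9c + 3d + e = -75
Solving the system yields a = -2, b = 2, c = 5, d = -6, e = 6.
So p(x) = -2x⁴ + 2x³ + 5x² - 6x + 6.
Then p(0) = 6.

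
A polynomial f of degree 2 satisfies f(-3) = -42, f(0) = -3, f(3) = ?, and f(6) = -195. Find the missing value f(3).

-54

On equispaced nodes a degree-2 polynomial has vanishing third forward difference, so
  - f(-3) + 3·f(0) - 3·f(3) + f(6) = 0.
Substituting the known values and solving for f(3):
  -3·f(3) = 162
  f(3) = -54.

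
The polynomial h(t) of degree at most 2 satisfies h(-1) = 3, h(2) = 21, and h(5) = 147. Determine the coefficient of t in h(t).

0

Write h(t) = at^2 + bt + c. Substituting each data point gives a linear system:
  a - b + c = 3
  4a + 2b + c = 21
  25a + 5b + c = 147
Solving the system yields a = 6, b = 0, c = -3.
So h(t) = 6t² - 3.
The coefficient of t is 0.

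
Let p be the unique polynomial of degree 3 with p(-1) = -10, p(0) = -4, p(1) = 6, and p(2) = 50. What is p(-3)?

Write p(s) = as^3 + bs^2 + cs + d. Substituting each data point gives a linear system:
  -a + b - c + d = -10
  d = -4
  a + b + c + d = 6
  8a + 4b + 2c + d = 50
Solving the system yields a = 5, b = 2, c = 3, d = -4.
So p(s) = 5s^3 + 2s^2 + 3s - 4.
Then p(-3) = -130.

-130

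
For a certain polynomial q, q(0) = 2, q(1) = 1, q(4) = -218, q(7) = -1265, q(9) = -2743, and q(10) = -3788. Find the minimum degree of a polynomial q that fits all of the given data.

3

Divided differences on the nodes 0, 1, 4, 7, 9, 10:
  order 0: 2  1  -218  -1265  -2743  -3788
  order 1: -1  -73  -349  -739  -1045
  order 2: -18  -46  -78  -102
  order 3: -4  -4  -4
  order 4: 0  0
  order 5: 0
The order-3 divided differences are all -4 (nonzero) and every higher order vanishes, so the data lies on a polynomial of degree exactly 3.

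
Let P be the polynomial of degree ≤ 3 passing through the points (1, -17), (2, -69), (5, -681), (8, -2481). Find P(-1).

3

Using the Lagrange interpolation formula with nodes 1, 2, 5, 8:
  L_0(s) = (s - 2)(s - 5)(s - 8) / -28
  L_1(s) = (s - 1)(s - 5)(s - 8) / 18
  L_2(s) = (s - 1)(s - 2)(s - 8) / -36
  L_3(s) = (s - 1)(s - 2)(s - 5) / 126
Then P(s) = -17·L_0(s) - 69·L_1(s) - 681·L_2(s) - 2481·L_3(s).
Expanding and collecting terms gives P(s) = -4s³ - 6s² - 6s - 1.
Evaluating at s = -1: P(-1) = 3.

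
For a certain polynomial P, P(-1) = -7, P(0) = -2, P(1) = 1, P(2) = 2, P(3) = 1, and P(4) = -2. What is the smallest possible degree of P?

Forward differences of the values at u = -1, 0, 1, 2, 3, 4:
  P  : -7  -2  1  2  1  -2
  Δ  : 5  3  1  -1  -3
  Δ^2: -2  -2  -2  -2
  Δ^3: 0  0  0
  Δ^4: 0  0
  Δ^5: 0
The second differences are constant (-2) and nonzero, while all higher differences vanish, so the minimal degree is 2.

2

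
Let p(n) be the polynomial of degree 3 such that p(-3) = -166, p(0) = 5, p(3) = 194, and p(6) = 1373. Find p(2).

Forward differences of the values at n = -3, 0, 3, 6:
  p  : -166  5  194  1373
  Δ  : 171  189  1179
  Δ^2: 18  990
  Δ^3: 972
The third differences are constant, confirming degree 3.
Interpolating (Newton forward form) and evaluating at n = 2 gives p(2) = 69.

69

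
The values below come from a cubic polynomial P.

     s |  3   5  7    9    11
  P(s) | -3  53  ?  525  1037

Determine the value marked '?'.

On equispaced nodes a degree-3 polynomial has vanishing fourth forward difference, so
  P(3) - 4·P(5) + 6·P(7) - 4·P(9) + P(11) = 0.
Substituting the known values and solving for P(7):
  6·P(7) = 1278
  P(7) = 213.

213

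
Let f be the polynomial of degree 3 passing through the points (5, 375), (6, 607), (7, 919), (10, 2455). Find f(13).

Using the Lagrange interpolation formula with nodes 5, 6, 7, 10:
  L_0(s) = (s - 6)(s - 7)(s - 10) / -10
  L_1(s) = (s - 5)(s - 7)(s - 10) / 4
  L_2(s) = (s - 5)(s - 6)(s - 10) / -6
  L_3(s) = (s - 5)(s - 6)(s - 7) / 60
Then f(s) = 375·L_0(s) + 607·L_1(s) + 919·L_2(s) + 2455·L_3(s).
Expanding and collecting terms gives f(s) = 2s^3 + 4s^2 + 6s - 5.
Evaluating at s = 13: f(13) = 5143.

5143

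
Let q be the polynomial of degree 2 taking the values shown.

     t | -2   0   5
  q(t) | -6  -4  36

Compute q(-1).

Write q(t) = at^2 + bt + c. Substituting each data point gives a linear system:
  4a - 2b + c = -6
  c = -4
  25a + 5b + c = 36
Solving the system yields a = 1, b = 3, c = -4.
So q(t) = t² + 3t - 4.
Then q(-1) = -6.

-6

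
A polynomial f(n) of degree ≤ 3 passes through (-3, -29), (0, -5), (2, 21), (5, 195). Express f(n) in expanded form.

f(n) = n^3 + 2n^2 + 5n - 5

Write f(n) = an^3 + bn^2 + cn + d. Substituting each data point gives a linear system:
  -27a + 9b - 3c + d = -29
  d = -5
  8a + 4b + 2c + d = 21
  125a + 25b + 5c + d = 195
Solving the system yields a = 1, b = 2, c = 5, d = -5.
So f(n) = n^3 + 2n^2 + 5n - 5.
Check: f(0) = -5. ✓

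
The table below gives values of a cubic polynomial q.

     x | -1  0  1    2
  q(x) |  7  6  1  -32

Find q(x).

Write q(x) = ax^3 + bx^2 + cx + d. Substituting each data point gives a linear system:
  -a + b - c + d = 7
  d = 6
  a + b + c + d = 1
  8a + 4b + 2c + d = -32
Solving the system yields a = -4, b = -2, c = 1, d = 6.
So q(x) = -4x^3 - 2x^2 + x + 6.
Check: q(-1) = 7. ✓

q(x) = -4x^3 - 2x^2 + x + 6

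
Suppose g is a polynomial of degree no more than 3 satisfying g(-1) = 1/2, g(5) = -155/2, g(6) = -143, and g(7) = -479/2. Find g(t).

g(t) = -t^3 + (5/2)t^2 - 2t - 5

Using the Lagrange interpolation formula with nodes -1, 5, 6, 7:
  L_0(t) = (t - 5)(t - 6)(t - 7) / -336
  L_1(t) = (t + 1)(t - 6)(t - 7) / 12
  L_2(t) = (t + 1)(t - 5)(t - 7) / -7
  L_3(t) = (t + 1)(t - 5)(t - 6) / 16
Then g(t) = 1/2·L_0(t) - 155/2·L_1(t) - 143·L_2(t) - 479/2·L_3(t).
Expanding and collecting terms gives g(t) = -t³ + (5/2)t² - 2t - 5.
Check: g(6) = -143. ✓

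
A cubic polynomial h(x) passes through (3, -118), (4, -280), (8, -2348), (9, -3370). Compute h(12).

Using the Lagrange interpolation formula with nodes 3, 4, 8, 9:
  L_0(x) = (x - 4)(x - 8)(x - 9) / -30
  L_1(x) = (x - 3)(x - 8)(x - 9) / 20
  L_2(x) = (x - 3)(x - 4)(x - 9) / -20
  L_3(x) = (x - 3)(x - 4)(x - 8) / 30
Then h(x) = -118·L_0(x) - 280·L_1(x) - 2348·L_2(x) - 3370·L_3(x).
Expanding and collecting terms gives h(x) = -5x^3 + 4x^2 - 5x - 4.
Evaluating at x = 12: h(12) = -8128.

-8128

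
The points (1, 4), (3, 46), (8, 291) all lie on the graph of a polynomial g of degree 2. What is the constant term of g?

-5

Write g(t) = at^2 + bt + c. Substituting each data point gives a linear system:
  a + b + c = 4
  9a + 3b + c = 46
  64a + 8b + c = 291
Solving the system yields a = 4, b = 5, c = -5.
So g(t) = 4t^2 + 5t - 5.
The constant term is -5.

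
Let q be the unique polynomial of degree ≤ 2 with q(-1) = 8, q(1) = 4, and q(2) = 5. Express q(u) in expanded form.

q(u) = u^2 - 2u + 5

Write q(u) = au^2 + bu + c. Substituting each data point gives a linear system:
  a - b + c = 8
  a + b + c = 4
  4a + 2b + c = 5
Solving the system yields a = 1, b = -2, c = 5.
So q(u) = u² - 2u + 5.
Check: q(-1) = 8. ✓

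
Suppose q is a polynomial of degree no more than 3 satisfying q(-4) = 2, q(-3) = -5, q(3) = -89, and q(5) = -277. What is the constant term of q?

Write q(x) = ax^3 + bx^2 + cx + d. Substituting each data point gives a linear system:
  -64a + 16b - 4c + d = 2
  -27a + 9b - 3c + d = -5
  27a + 9b + 3c + d = -89
  125a + 25b + 5c + d = -277
Solving the system yields a = -1, b = -5, c = -5, d = -2.
So q(x) = -x^3 - 5x^2 - 5x - 2.
The constant term is -2.

-2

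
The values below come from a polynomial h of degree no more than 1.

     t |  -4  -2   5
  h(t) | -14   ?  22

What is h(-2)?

-6

The 2 known points determine the degree-1 polynomial uniquely.
Write h(t) = at + b. Substituting each data point gives a linear system:
  -4a + b = -14
  5a + b = 22
Solving the system yields a = 4, b = 2.
So h(t) = 4t + 2.
Then h(-2) = -6.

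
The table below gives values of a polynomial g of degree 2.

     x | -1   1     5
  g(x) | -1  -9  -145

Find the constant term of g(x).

Write g(x) = ax^2 + bx + c. Substituting each data point gives a linear system:
  a - b + c = -1
  a + b + c = -9
  25a + 5b + c = -145
Solving the system yields a = -5, b = -4, c = 0.
So g(x) = -5x² - 4x.
The constant term is 0.

0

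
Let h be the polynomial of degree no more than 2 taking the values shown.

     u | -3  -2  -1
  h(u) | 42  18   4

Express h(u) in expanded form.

Write h(u) = au^2 + bu + c. Substituting each data point gives a linear system:
  9a - 3b + c = 42
  4a - 2b + c = 18
  a - b + c = 4
Solving the system yields a = 5, b = 1, c = 0.
So h(u) = 5u^2 + u.
Check: h(-1) = 4. ✓

h(u) = 5u^2 + u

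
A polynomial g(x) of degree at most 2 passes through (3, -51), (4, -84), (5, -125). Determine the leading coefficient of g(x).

-4

Write g(x) = ax^2 + bx + c. Substituting each data point gives a linear system:
  9a + 3b + c = -51
  16a + 4b + c = -84
  25a + 5b + c = -125
Solving the system yields a = -4, b = -5, c = 0.
So g(x) = -4x^2 - 5x.
The leading coefficient is -4.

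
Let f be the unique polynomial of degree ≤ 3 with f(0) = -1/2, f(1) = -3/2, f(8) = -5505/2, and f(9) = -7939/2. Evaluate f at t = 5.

-1251/2

Write f(t) = at^3 + bt^2 + ct + d. Substituting each data point gives a linear system:
  d = -1/2
  a + b + c + d = -3/2
  512a + 64b + 8c + d = -5505/2
  729a + 81b + 9c + d = -7939/2
Solving the system yields a = -6, b = 5, c = 0, d = -1/2.
So f(t) = -6t^3 + 5t^2 - 1/2.
Then f(5) = -1251/2.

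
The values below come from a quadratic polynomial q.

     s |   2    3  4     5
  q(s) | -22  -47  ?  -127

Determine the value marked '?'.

-82

On equispaced nodes a degree-2 polynomial has vanishing third forward difference, so
  - q(2) + 3·q(3) - 3·q(4) + q(5) = 0.
Substituting the known values and solving for q(4):
  -3·q(4) = 246
  q(4) = -82.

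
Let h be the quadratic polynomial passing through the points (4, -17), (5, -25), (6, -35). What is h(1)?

-5

Using the Lagrange interpolation formula with nodes 4, 5, 6:
  L_0(n) = (n - 5)(n - 6) / 2
  L_1(n) = (n - 4)(n - 6) / -1
  L_2(n) = (n - 4)(n - 5) / 2
Then h(n) = -17·L_0(n) - 25·L_1(n) - 35·L_2(n).
Expanding and collecting terms gives h(n) = -n^2 + n - 5.
Evaluating at n = 1: h(1) = -5.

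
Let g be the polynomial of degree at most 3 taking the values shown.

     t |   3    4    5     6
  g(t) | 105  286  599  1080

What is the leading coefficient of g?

Write g(t) = at^3 + bt^2 + ct + d. Substituting each data point gives a linear system:
  27a + 9b + 3c + d = 105
  64a + 16b + 4c + d = 286
  125a + 25b + 5c + d = 599
  216a + 36b + 6c + d = 1080
Solving the system yields a = 6, b = -6, c = 1, d = -6.
So g(t) = 6t^3 - 6t^2 + t - 6.
The leading coefficient is 6.

6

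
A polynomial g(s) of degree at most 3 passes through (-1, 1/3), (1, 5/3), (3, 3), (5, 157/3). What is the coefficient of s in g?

-1/3

Write g(s) = as^3 + bs^2 + cs + d. Substituting each data point gives a linear system:
  -a + b - c + d = 1/3
  a + b + c + d = 5/3
  27a + 9b + 3c + d = 3
  125a + 25b + 5c + d = 157/3
Solving the system yields a = 1, b = -3, c = -1/3, d = 4.
So g(s) = s³ - 3s² - (1/3)s + 4.
The coefficient of s is -1/3.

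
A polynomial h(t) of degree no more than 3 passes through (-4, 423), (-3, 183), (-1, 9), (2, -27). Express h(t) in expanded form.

Using the Lagrange interpolation formula with nodes -4, -3, -1, 2:
  L_0(t) = (t + 3)(t + 1)(t - 2) / -18
  L_1(t) = (t + 4)(t + 1)(t - 2) / 10
  L_2(t) = (t + 4)(t + 3)(t - 2) / -18
  L_3(t) = (t + 4)(t + 3)(t + 1) / 90
Then h(t) = 423·L_0(t) + 183·L_1(t) + 9·L_2(t) - 27·L_3(t).
Expanding and collecting terms gives h(t) = -6t³ + 3t² + 3t + 3.
Check: h(-1) = 9. ✓

h(t) = -6t^3 + 3t^2 + 3t + 3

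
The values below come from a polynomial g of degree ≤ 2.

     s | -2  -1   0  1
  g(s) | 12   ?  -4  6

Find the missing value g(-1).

-2

On equispaced nodes a degree-2 polynomial has vanishing third forward difference, so
  - g(-2) + 3·g(-1) - 3·g(0) + g(1) = 0.
Substituting the known values and solving for g(-1):
  3·g(-1) = -6
  g(-1) = -2.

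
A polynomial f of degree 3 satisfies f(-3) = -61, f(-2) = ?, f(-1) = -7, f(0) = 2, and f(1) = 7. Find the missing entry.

-26

On equispaced nodes a degree-3 polynomial has vanishing fourth forward difference, so
  f(-3) - 4·f(-2) + 6·f(-1) - 4·f(0) + f(1) = 0.
Substituting the known values and solving for f(-2):
  -4·f(-2) = 104
  f(-2) = -26.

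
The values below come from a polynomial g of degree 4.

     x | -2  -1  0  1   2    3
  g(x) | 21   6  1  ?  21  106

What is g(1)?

The 5 known points determine the degree-4 polynomial uniquely.
Write g(x) = ax^4 + bx^3 + cx^2 + dx + e. Substituting each data point gives a linear system:
  16a - 8b + 4c - 2d + e = 21
  a - b + c - d + e = 6
  e = 1
  16a + 8b + 4c + 2d + e = 21
  81a + 27b + 9c + 3d + e = 106
Solving the system yields a = 1, b = 1, c = 1, d = -4, e = 1.
So g(x) = x⁴ + x³ + x² - 4x + 1.
Then g(1) = 0.

0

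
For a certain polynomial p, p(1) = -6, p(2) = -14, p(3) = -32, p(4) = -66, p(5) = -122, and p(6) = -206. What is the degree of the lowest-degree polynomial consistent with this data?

Forward differences of the values at x = 1, 2, 3, 4, 5, 6:
  p  : -6  -14  -32  -66  -122  -206
  Δ  : -8  -18  -34  -56  -84
  Δ^2: -10  -16  -22  -28
  Δ^3: -6  -6  -6
  Δ^4: 0  0
  Δ^5: 0
The third differences are constant (-6) and nonzero, while all higher differences vanish, so the minimal degree is 3.

3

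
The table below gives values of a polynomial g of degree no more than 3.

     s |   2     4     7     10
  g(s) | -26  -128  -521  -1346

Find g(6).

Using the Lagrange interpolation formula with nodes 2, 4, 7, 10:
  L_0(s) = (s - 4)(s - 7)(s - 10) / -80
  L_1(s) = (s - 2)(s - 7)(s - 10) / 36
  L_2(s) = (s - 2)(s - 4)(s - 10) / -45
  L_3(s) = (s - 2)(s - 4)(s - 7) / 144
Then g(s) = -26·L_0(s) - 128·L_1(s) - 521·L_2(s) - 1346·L_3(s).
Expanding and collecting terms gives g(s) = -s^3 - 3s^2 - 5s + 4.
Evaluating at s = 6: g(6) = -350.

-350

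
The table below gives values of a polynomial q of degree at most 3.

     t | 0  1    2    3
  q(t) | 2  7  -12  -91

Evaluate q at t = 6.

-1048

Forward differences of the values at t = 0, 1, 2, 3:
  q  : 2  7  -12  -91
  Δ  : 5  -19  -79
  Δ^2: -24  -60
  Δ^3: -36
The third differences are constant, confirming degree 3.
Interpolating (Newton forward form) and evaluating at t = 6 gives q(6) = -1048.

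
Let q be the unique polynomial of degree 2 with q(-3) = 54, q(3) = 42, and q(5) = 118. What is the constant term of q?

Write q(s) = as^2 + bs + c. Substituting each data point gives a linear system:
  9a - 3b + c = 54
  9a + 3b + c = 42
  25a + 5b + c = 118
Solving the system yields a = 5, b = -2, c = 3.
So q(s) = 5s² - 2s + 3.
The constant term is 3.

3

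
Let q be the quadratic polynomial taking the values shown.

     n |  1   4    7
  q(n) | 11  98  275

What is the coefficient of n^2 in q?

5

Write q(n) = an^2 + bn + c. Substituting each data point gives a linear system:
  a + b + c = 11
  16a + 4b + c = 98
  49a + 7b + c = 275
Solving the system yields a = 5, b = 4, c = 2.
So q(n) = 5n^2 + 4n + 2.
The leading coefficient is 5.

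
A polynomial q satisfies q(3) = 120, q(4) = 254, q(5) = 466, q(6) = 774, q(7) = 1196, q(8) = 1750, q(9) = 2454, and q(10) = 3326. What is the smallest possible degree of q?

3

Forward differences of the values at n = 3, 4, 5, 6, 7, 8, 9, 10:
  q  : 120  254  466  774  1196  1750  2454  3326
  Δ  : 134  212  308  422  554  704  872
  Δ^2: 78  96  114  132  150  168
  Δ^3: 18  18  18  18  18
  Δ^4: 0  0  0  0
  Δ^5: 0  0  0
  Δ^6: 0  0
  Δ^7: 0
The third differences are constant (18) and nonzero, while all higher differences vanish, so the minimal degree is 3.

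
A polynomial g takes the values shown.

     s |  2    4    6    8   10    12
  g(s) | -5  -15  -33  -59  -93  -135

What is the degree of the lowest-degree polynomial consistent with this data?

2

Forward differences of the values at s = 2, 4, 6, 8, 10, 12:
  g  : -5  -15  -33  -59  -93  -135
  Δ  : -10  -18  -26  -34  -42
  Δ^2: -8  -8  -8  -8
  Δ^3: 0  0  0
  Δ^4: 0  0
  Δ^5: 0
The second differences are constant (-8) and nonzero, while all higher differences vanish, so the minimal degree is 2.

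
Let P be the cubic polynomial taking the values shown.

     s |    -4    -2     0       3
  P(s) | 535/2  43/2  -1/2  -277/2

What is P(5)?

Using the Lagrange interpolation formula with nodes -4, -2, 0, 3:
  L_0(s) = (s + 2)s(s - 3) / -56
  L_1(s) = (s + 4)s(s - 3) / 20
  L_2(s) = (s + 4)(s + 2)(s - 3) / -24
  L_3(s) = (s + 4)(s + 2)s / 105
Then P(s) = 535/2·L_0(s) + 43/2·L_1(s) - 1/2·L_2(s) - 277/2·L_3(s).
Expanding and collecting terms gives P(s) = -5s^3 - 2s^2 + 5s - 1/2.
Evaluating at s = 5: P(5) = -1301/2.

-1301/2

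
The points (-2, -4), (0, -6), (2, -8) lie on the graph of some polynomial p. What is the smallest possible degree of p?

1

Forward differences of the values at t = -2, 0, 2:
  p  : -4  -6  -8
  Δ  : -2  -2
  Δ^2: 0
The first differences are constant (-2) and nonzero, while all higher differences vanish, so the minimal degree is 1.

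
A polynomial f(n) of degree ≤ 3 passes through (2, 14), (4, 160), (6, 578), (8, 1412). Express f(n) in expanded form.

f(n) = 3n^3 - 2n^2 + n - 4

Write f(n) = an^3 + bn^2 + cn + d. Substituting each data point gives a linear system:
  8a + 4b + 2c + d = 14
  64a + 16b + 4c + d = 160
  216a + 36b + 6c + d = 578
  512a + 64b + 8c + d = 1412
Solving the system yields a = 3, b = -2, c = 1, d = -4.
So f(n) = 3n^3 - 2n^2 + n - 4.
Check: f(4) = 160. ✓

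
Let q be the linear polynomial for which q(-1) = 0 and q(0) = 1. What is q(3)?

4

Write q(n) = an + b. Substituting each data point gives a linear system:
  -a + b = 0
  b = 1
Solving the system yields a = 1, b = 1.
So q(n) = n + 1.
Then q(3) = 4.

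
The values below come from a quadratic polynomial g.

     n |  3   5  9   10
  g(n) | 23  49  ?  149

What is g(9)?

The 3 known points determine the degree-2 polynomial uniquely.
Write g(n) = an^2 + bn + c. Substituting each data point gives a linear system:
  9a + 3b + c = 23
  25a + 5b + c = 49
  100a + 10b + c = 149
Solving the system yields a = 1, b = 5, c = -1.
So g(n) = n^2 + 5n - 1.
Then g(9) = 125.

125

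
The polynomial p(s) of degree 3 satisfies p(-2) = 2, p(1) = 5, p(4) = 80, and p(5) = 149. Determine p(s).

Write p(s) = as^3 + bs^2 + cs + d. Substituting each data point gives a linear system:
  -8a + 4b - 2c + d = 2
  a + b + c + d = 5
  64a + 16b + 4c + d = 80
  125a + 25b + 5c + d = 149
Solving the system yields a = 1, b = 1, c = -1, d = 4.
So p(s) = s^3 + s^2 - s + 4.
Check: p(5) = 149. ✓

p(s) = s^3 + s^2 - s + 4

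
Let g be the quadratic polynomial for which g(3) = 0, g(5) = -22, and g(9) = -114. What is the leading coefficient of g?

Write g(t) = at^2 + bt + c. Substituting each data point gives a linear system:
  9a + 3b + c = 0
  25a + 5b + c = -22
  81a + 9b + c = -114
Solving the system yields a = -2, b = 5, c = 3.
So g(t) = -2t² + 5t + 3.
The leading coefficient is -2.

-2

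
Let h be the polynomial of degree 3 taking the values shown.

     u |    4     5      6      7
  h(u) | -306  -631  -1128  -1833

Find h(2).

Write h(u) = au^3 + bu^2 + cu + d. Substituting each data point gives a linear system:
  64a + 16b + 4c + d = -306
  125a + 25b + 5c + d = -631
  216a + 36b + 6c + d = -1128
  343a + 49b + 7c + d = -1833
Solving the system yields a = -6, b = 4, c = 5, d = -6.
So h(u) = -6u³ + 4u² + 5u - 6.
Then h(2) = -28.

-28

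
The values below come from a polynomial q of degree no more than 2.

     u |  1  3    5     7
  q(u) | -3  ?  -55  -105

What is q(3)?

-21

The 3 known points determine the degree-2 polynomial uniquely.
Write q(u) = au^2 + bu + c. Substituting each data point gives a linear system:
  a + b + c = -3
  25a + 5b + c = -55
  49a + 7b + c = -105
Solving the system yields a = -2, b = -1, c = 0.
So q(u) = -2u^2 - u.
Then q(3) = -21.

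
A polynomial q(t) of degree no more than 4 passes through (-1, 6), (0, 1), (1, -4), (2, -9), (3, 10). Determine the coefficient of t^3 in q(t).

-2

Write q(t) = at^4 + bt^3 + ct^2 + dt + e. Substituting each data point gives a linear system:
  a - b + c - d + e = 6
  e = 1
  a + b + c + d + e = -4
  16a + 8b + 4c + 2d + e = -9
  81a + 27b + 9c + 3d + e = 10
Solving the system yields a = 1, b = -2, c = -1, d = -3, e = 1.
So q(t) = t^4 - 2t^3 - t^2 - 3t + 1.
The coefficient of t^3 is -2.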